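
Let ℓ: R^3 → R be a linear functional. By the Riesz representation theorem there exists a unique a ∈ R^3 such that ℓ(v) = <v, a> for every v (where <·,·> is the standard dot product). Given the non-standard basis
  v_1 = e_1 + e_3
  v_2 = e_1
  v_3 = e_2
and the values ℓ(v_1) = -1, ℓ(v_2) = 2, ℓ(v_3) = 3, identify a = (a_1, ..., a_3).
a = (2, 3, -3)

Write a = (a_1, ..., a_3) in the standard basis. For each basis vector v_i, ℓ(v_i) = <v_i, a> is a linear equation in the a_j's. Collect the n equations into a matrix system V a = ℓ, where row i of V is v_i (expressed in the standard basis). Since V is invertible (lower-triangular with 1s on the diagonal, up to permutation), solve by back-substitution:
  V =
[[1, 0, 1],
 [1, 0, 0],
 [0, 1, 0]]
  V a = (-1, 2, 3)
Solving gives a = (2, 3, -3).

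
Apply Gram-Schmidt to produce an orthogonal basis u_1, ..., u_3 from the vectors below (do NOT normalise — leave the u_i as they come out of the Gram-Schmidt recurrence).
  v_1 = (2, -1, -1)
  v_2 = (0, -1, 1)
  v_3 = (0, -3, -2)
Orthogonal basis:
  u_1 = (2, -1, -1)
  u_2 = (0, -1, 1)
  u_3 = (-5/3, -5/3, -5/3)

Apply the Gram-Schmidt recurrence
  u_1 = v_1
  u_i = v_i − Σ_{j<i} ((v_i · u_j) / (u_j · u_j)) · u_j.

Step by step this gives:
  u_1 = (2, -1, -1)
  u_2 = (0, -1, 1)
  u_3 = (-5/3, -5/3, -5/3)

Orthogonality check:
  u_2 · u_1 = 0 (should be 0)
  u_3 · u_1 = 0 (should be 0)
  u_3 · u_2 = 0 (should be 0)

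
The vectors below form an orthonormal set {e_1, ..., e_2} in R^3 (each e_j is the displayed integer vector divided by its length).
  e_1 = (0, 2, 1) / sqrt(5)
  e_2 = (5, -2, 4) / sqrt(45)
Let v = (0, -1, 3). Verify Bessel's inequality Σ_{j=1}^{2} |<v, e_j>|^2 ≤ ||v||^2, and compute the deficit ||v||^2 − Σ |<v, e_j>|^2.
Σ |<v, e_j>|^2 = 41/9; ||v||^2 = 10; deficit = 49/9

Write each e_j = u_j / sqrt(<u_j, u_j>) where u_j is the displayed integer vector. Then <v, e_j> = <v, u_j> / sqrt(<u_j, u_j>), so |<v, e_j>|^2 = <v, u_j>^2 / <u_j, u_j>.
Coefficients: <v, e_1> = 1/sqrt(5), <v, e_2> = 14/sqrt(45).
Square and sum: Σ |<v, e_j>|^2 = 41/9.
Compute ||v||^2 = v·v = 10.
Deficit = 10 − 41/9 = 49/9 ≥ 0, confirming Bessel's inequality. (The deficit equals ||v − Σ <v,e_j> e_j||^2, the squared distance from v to span{e_j}.)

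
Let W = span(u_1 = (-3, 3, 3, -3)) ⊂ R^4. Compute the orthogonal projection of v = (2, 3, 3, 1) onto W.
proj_W(v) = (-3/4, 3/4, 3/4, -3/4)

Set up U = [u_1 | ... | u_1] ∈ R^(4×1). The projector onto W = col(U) is P = U (U^T U)^(-1) U^T.
Compute U^T U =
  [36],
and U^T v = (9).
Solve U^T U · c = U^T v for the coefficients: c = (1/4). The projection is proj_W(v) = U c.
Check: (v - proj_W(v)) · u_1 = 0  (should be 0).
Result: proj_W(v) = (-3/4, 3/4, 3/4, -3/4).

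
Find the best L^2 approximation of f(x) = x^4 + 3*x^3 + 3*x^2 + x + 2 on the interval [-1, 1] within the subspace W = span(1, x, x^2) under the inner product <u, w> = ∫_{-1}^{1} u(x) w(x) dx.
g(x) = 27*x^2/7 + 14*x/5 + 67/35

The best approximation g ∈ W is the orthogonal projection of f onto W. Writing g = a_0 + a_1 x + a_2 x^2, the coefficients solve the normal equations G · a = b where
  G_{ij} = <φ_i, φ_j> and b_i = <f, φ_i>, with φ_0 = 1, φ_1 = x, φ_2 = x^2.
G =
  [2, 0, 2/3]
  [0, 2/3, 0]
  [2/3, 0, 2/5],
b = (32/5, 28/15, 296/105).
Solving gives a_0 = 67/35, a_1 = 14/5, a_2 = 27/7, so
  g(x) = 27*x^2/7 + 14*x/5 + 67/35.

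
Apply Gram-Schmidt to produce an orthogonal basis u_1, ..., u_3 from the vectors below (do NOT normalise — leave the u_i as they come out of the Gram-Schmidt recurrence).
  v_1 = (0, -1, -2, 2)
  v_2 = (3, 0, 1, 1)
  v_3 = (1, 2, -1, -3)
Orthogonal basis:
  u_1 = (0, -1, -2, 2)
  u_2 = (3, 0, 1, 1)
  u_3 = (14/11, 4/3, -74/33, -52/33)

Apply the Gram-Schmidt recurrence
  u_1 = v_1
  u_i = v_i − Σ_{j<i} ((v_i · u_j) / (u_j · u_j)) · u_j.

Step by step this gives:
  u_1 = (0, -1, -2, 2)
  u_2 = (3, 0, 1, 1)
  u_3 = (14/11, 4/3, -74/33, -52/33)

Orthogonality check:
  u_2 · u_1 = 0 (should be 0)
  u_3 · u_1 = 0 (should be 0)
  u_3 · u_2 = 0 (should be 0)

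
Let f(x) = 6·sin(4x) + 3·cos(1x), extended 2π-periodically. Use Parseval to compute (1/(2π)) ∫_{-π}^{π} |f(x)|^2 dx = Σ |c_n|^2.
Σ |c_n|^2 = 45/2

Expand |f|^2 and use orthogonality of {sin(nx), cos(mx)} on [-π, π]:
  ∫_{-π}^{π} sin(nx)^2 dx = π, ∫ cos(mx)^2 dx = π, and cross terms integrate to 0.
So ∫_{-π}^{π} f(x)^2 dx = 6^2 · π + 3^2 · π = (36 + 9)π.
Divide by 2π: (36 + 9)/2 = 45/2.
By Parseval, this equals Σ |c_n|^2.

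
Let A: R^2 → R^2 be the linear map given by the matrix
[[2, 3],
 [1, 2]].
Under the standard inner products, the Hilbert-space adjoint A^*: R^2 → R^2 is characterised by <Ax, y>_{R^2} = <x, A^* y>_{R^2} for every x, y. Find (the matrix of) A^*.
A^* = A^T =
[[2, 1],
 [3, 2]]

For real matrices with standard dot products, the defining identity <Ax, y> = <x, A^* y> gives (Ax)^T y = x^T (A^*) y, i.e. x^T A^T y = x^T (A^*) y. Since this holds for all x, y, we must have A^* = A^T. Therefore
A^* =
[[2, 1],
 [3, 2]].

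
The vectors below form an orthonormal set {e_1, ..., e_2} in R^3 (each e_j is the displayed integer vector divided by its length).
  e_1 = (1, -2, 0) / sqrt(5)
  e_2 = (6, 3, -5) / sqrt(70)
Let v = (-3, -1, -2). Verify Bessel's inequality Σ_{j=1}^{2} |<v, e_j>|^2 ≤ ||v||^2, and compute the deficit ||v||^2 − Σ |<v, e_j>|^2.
Σ |<v, e_j>|^2 = 27/14; ||v||^2 = 14; deficit = 169/14

Write each e_j = u_j / sqrt(<u_j, u_j>) where u_j is the displayed integer vector. Then <v, e_j> = <v, u_j> / sqrt(<u_j, u_j>), so |<v, e_j>|^2 = <v, u_j>^2 / <u_j, u_j>.
Coefficients: <v, e_1> = -1/sqrt(5), <v, e_2> = -11/sqrt(70).
Square and sum: Σ |<v, e_j>|^2 = 27/14.
Compute ||v||^2 = v·v = 14.
Deficit = 14 − 27/14 = 169/14 ≥ 0, confirming Bessel's inequality. (The deficit equals ||v − Σ <v,e_j> e_j||^2, the squared distance from v to span{e_j}.)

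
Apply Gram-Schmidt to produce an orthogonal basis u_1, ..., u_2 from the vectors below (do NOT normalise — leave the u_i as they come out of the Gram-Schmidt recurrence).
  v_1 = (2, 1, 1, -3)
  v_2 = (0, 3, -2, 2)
Orthogonal basis:
  u_1 = (2, 1, 1, -3)
  u_2 = (2/3, 10/3, -5/3, 1)

Apply the Gram-Schmidt recurrence
  u_1 = v_1
  u_i = v_i − Σ_{j<i} ((v_i · u_j) / (u_j · u_j)) · u_j.

Step by step this gives:
  u_1 = (2, 1, 1, -3)
  u_2 = (2/3, 10/3, -5/3, 1)

Orthogonality check:
  u_2 · u_1 = 0 (should be 0)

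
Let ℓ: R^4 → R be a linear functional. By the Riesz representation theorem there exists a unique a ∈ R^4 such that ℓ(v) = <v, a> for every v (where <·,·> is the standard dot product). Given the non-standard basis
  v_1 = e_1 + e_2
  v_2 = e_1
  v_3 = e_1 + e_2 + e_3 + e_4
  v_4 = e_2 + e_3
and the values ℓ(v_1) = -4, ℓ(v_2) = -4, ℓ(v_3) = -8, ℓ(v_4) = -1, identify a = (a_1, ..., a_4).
a = (-4, 0, -1, -3)

Write a = (a_1, ..., a_4) in the standard basis. For each basis vector v_i, ℓ(v_i) = <v_i, a> is a linear equation in the a_j's. Collect the n equations into a matrix system V a = ℓ, where row i of V is v_i (expressed in the standard basis). Since V is invertible (lower-triangular with 1s on the diagonal, up to permutation), solve by back-substitution:
  V =
[[1, 1, 0, 0],
 [1, 0, 0, 0],
 [1, 1, 1, 1],
 [0, 1, 1, 0]]
  V a = (-4, -4, -8, -1)
Solving gives a = (-4, 0, -1, -3).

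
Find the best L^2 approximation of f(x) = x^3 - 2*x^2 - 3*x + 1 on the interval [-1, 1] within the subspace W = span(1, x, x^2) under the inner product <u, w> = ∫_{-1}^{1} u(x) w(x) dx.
g(x) = -2*x^2 - 12*x/5 + 1

The best approximation g ∈ W is the orthogonal projection of f onto W. Writing g = a_0 + a_1 x + a_2 x^2, the coefficients solve the normal equations G · a = b where
  G_{ij} = <φ_i, φ_j> and b_i = <f, φ_i>, with φ_0 = 1, φ_1 = x, φ_2 = x^2.
G =
  [2, 0, 2/3]
  [0, 2/3, 0]
  [2/3, 0, 2/5],
b = (2/3, -8/5, -2/15).
Solving gives a_0 = 1, a_1 = -12/5, a_2 = -2, so
  g(x) = -2*x^2 - 12*x/5 + 1.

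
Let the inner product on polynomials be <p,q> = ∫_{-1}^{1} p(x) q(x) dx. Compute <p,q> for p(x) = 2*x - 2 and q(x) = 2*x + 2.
<p,q> = -16/3

Expand the product: p(x)·q(x) = 4*x^2 - 4.
∫_{-1}^{1} of each monomial x^k gives [2/(k+1) if k even, 0 if k odd]. Integrating term-by-term (or equivalently evaluating the antiderivative F(x) = 4*x^3/3 - 4*x at the endpoints):
  F(1) − F(−1) = -8/3 − (8/3) = -16/3.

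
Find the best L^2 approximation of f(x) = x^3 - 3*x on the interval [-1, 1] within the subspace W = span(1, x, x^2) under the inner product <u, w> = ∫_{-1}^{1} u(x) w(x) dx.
g(x) = -12*x/5

The best approximation g ∈ W is the orthogonal projection of f onto W. Writing g = a_0 + a_1 x + a_2 x^2, the coefficients solve the normal equations G · a = b where
  G_{ij} = <φ_i, φ_j> and b_i = <f, φ_i>, with φ_0 = 1, φ_1 = x, φ_2 = x^2.
G =
  [2, 0, 2/3]
  [0, 2/3, 0]
  [2/3, 0, 2/5],
b = (0, -8/5, 0).
Solving gives a_0 = 0, a_1 = -12/5, a_2 = 0, so
  g(x) = -12*x/5.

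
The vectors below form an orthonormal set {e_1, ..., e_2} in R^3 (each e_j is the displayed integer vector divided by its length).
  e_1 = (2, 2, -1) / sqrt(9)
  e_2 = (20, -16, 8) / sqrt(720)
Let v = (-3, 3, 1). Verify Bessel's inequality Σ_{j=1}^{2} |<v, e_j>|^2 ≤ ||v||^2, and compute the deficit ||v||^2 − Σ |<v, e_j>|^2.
Σ |<v, e_j>|^2 = 14; ||v||^2 = 19; deficit = 5

Write each e_j = u_j / sqrt(<u_j, u_j>) where u_j is the displayed integer vector. Then <v, e_j> = <v, u_j> / sqrt(<u_j, u_j>), so |<v, e_j>|^2 = <v, u_j>^2 / <u_j, u_j>.
Coefficients: <v, e_1> = -1/sqrt(9), <v, e_2> = -100/sqrt(720).
Square and sum: Σ |<v, e_j>|^2 = 14.
Compute ||v||^2 = v·v = 19.
Deficit = 19 − 14 = 5 ≥ 0, confirming Bessel's inequality. (The deficit equals ||v − Σ <v,e_j> e_j||^2, the squared distance from v to span{e_j}.)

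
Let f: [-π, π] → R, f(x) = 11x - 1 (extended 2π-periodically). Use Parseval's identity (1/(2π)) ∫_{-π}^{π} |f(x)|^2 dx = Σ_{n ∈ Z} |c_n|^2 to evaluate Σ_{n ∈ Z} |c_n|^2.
Σ |c_n|^2 = 121π^2/3 + 1

Expand and integrate term by term over [-π, π]:
  ∫ (11x)^2 dx = 121·(2π^3/3); ∫ 2·11·(-1)·x dx = 0 (odd integrand); ∫ (-1)^2 dx = 1·2π.
So (1/(2π)) ∫_{-π}^{π} (11x - 1)^2 dx = 121π^2/3 + 1 = 121π^2/3 + 1.
Parseval ⇒ Σ |c_n|^2 = 121π^2/3 + 1.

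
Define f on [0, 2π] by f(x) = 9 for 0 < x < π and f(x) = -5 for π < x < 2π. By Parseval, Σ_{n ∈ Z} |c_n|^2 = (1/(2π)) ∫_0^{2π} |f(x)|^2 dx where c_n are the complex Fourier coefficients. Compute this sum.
Σ |c_n|^2 = 53

Parseval equates the L^2 energy of f (normalised by 1/(2π)) with the ℓ^2 sum of its Fourier coefficients: (1/(2π)) ∫_0^{2π} |f|^2 = Σ |c_n|^2.
Compute the left side: (1/(2π)) [∫_0^π 9^2 dx + ∫_π^{2π} (-5)^2 dx] = (1/(2π)) · (81π + 25π) = (81 + 25)/2 = 53.
So Σ_{n ∈ Z} |c_n|^2 = 53.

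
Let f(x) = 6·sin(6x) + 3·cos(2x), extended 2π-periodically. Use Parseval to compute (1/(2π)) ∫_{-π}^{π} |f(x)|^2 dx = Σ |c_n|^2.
Σ |c_n|^2 = 45/2

Expand |f|^2 and use orthogonality of {sin(nx), cos(mx)} on [-π, π]:
  ∫_{-π}^{π} sin(nx)^2 dx = π, ∫ cos(mx)^2 dx = π, and cross terms integrate to 0.
So ∫_{-π}^{π} f(x)^2 dx = 6^2 · π + 3^2 · π = (36 + 9)π.
Divide by 2π: (36 + 9)/2 = 45/2.
By Parseval, this equals Σ |c_n|^2.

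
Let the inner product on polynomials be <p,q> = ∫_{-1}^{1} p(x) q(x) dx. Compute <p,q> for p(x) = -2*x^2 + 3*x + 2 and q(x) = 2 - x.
<p,q> = 10/3

Expand the product: p(x)·q(x) = 2*x^3 - 7*x^2 + 4*x + 4.
∫_{-1}^{1} of each monomial x^k gives [2/(k+1) if k even, 0 if k odd]. Integrating term-by-term (or equivalently evaluating the antiderivative F(x) = x^4/2 - 7*x^3/3 + 2*x^2 + 4*x at the endpoints):
  F(1) − F(−1) = 25/6 − (5/6) = 10/3.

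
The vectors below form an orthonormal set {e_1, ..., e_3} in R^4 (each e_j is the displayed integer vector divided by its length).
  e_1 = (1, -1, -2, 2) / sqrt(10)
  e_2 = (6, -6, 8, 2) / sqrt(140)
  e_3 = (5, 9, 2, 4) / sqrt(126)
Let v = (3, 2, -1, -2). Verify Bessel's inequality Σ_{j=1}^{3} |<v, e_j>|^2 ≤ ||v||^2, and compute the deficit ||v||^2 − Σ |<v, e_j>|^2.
Σ |<v, e_j>|^2 = 41/9; ||v||^2 = 18; deficit = 121/9

Write each e_j = u_j / sqrt(<u_j, u_j>) where u_j is the displayed integer vector. Then <v, e_j> = <v, u_j> / sqrt(<u_j, u_j>), so |<v, e_j>|^2 = <v, u_j>^2 / <u_j, u_j>.
Coefficients: <v, e_1> = -1/sqrt(10), <v, e_2> = -6/sqrt(140), <v, e_3> = 23/sqrt(126).
Square and sum: Σ |<v, e_j>|^2 = 41/9.
Compute ||v||^2 = v·v = 18.
Deficit = 18 − 41/9 = 121/9 ≥ 0, confirming Bessel's inequality. (The deficit equals ||v − Σ <v,e_j> e_j||^2, the squared distance from v to span{e_j}.)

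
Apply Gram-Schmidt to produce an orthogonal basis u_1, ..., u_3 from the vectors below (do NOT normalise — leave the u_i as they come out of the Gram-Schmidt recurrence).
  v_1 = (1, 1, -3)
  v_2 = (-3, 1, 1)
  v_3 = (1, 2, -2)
Orthogonal basis:
  u_1 = (1, 1, -3)
  u_2 = (-28/11, 16/11, -4/11)
  u_3 = (1/2, 1, 1/2)

Apply the Gram-Schmidt recurrence
  u_1 = v_1
  u_i = v_i − Σ_{j<i} ((v_i · u_j) / (u_j · u_j)) · u_j.

Step by step this gives:
  u_1 = (1, 1, -3)
  u_2 = (-28/11, 16/11, -4/11)
  u_3 = (1/2, 1, 1/2)

Orthogonality check:
  u_2 · u_1 = 0 (should be 0)
  u_3 · u_1 = 0 (should be 0)
  u_3 · u_2 = 0 (should be 0)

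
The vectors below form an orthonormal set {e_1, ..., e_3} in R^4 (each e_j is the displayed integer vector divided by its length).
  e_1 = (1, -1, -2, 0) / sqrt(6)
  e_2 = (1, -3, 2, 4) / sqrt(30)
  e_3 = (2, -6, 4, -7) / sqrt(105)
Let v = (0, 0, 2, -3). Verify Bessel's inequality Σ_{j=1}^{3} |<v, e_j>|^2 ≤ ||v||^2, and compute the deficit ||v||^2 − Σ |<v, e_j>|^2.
Σ |<v, e_j>|^2 = 269/21; ||v||^2 = 13; deficit = 4/21

Write each e_j = u_j / sqrt(<u_j, u_j>) where u_j is the displayed integer vector. Then <v, e_j> = <v, u_j> / sqrt(<u_j, u_j>), so |<v, e_j>|^2 = <v, u_j>^2 / <u_j, u_j>.
Coefficients: <v, e_1> = -4/sqrt(6), <v, e_2> = -8/sqrt(30), <v, e_3> = 29/sqrt(105).
Square and sum: Σ |<v, e_j>|^2 = 269/21.
Compute ||v||^2 = v·v = 13.
Deficit = 13 − 269/21 = 4/21 ≥ 0, confirming Bessel's inequality. (The deficit equals ||v − Σ <v,e_j> e_j||^2, the squared distance from v to span{e_j}.)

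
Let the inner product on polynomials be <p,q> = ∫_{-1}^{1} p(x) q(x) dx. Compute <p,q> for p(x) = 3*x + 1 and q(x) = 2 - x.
<p,q> = 2

Expand the product: p(x)·q(x) = -3*x^2 + 5*x + 2.
∫_{-1}^{1} of each monomial x^k gives [2/(k+1) if k even, 0 if k odd]. Integrating term-by-term (or equivalently evaluating the antiderivative F(x) = -x^3 + 5*x^2/2 + 2*x at the endpoints):
  F(1) − F(−1) = 7/2 − (3/2) = 2.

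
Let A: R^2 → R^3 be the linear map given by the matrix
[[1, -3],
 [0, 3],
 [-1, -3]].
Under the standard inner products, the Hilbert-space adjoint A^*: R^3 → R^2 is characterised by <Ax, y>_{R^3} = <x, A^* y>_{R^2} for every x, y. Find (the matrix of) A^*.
A^* = A^T =
[[1, 0, -1],
 [-3, 3, -3]]

For real matrices with standard dot products, the defining identity <Ax, y> = <x, A^* y> gives (Ax)^T y = x^T (A^*) y, i.e. x^T A^T y = x^T (A^*) y. Since this holds for all x, y, we must have A^* = A^T. Therefore
A^* =
[[1, 0, -1],
 [-3, 3, -3]].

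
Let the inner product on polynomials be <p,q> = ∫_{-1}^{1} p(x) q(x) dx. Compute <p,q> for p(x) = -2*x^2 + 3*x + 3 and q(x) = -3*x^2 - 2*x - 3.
<p,q> = -108/5

Expand the product: p(x)·q(x) = 6*x^4 - 5*x^3 - 9*x^2 - 15*x - 9.
∫_{-1}^{1} of each monomial x^k gives [2/(k+1) if k even, 0 if k odd]. Integrating term-by-term (or equivalently evaluating the antiderivative F(x) = 6*x^5/5 - 5*x^4/4 - 3*x^3 - 15*x^2/2 - 9*x at the endpoints):
  F(1) − F(−1) = -391/20 − (41/20) = -108/5.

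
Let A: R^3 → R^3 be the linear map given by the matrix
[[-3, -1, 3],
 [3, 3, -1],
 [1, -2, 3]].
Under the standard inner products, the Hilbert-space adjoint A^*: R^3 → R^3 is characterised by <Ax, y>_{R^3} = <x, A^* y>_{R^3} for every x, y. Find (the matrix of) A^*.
A^* = A^T =
[[-3, 3, 1],
 [-1, 3, -2],
 [3, -1, 3]]

For real matrices with standard dot products, the defining identity <Ax, y> = <x, A^* y> gives (Ax)^T y = x^T (A^*) y, i.e. x^T A^T y = x^T (A^*) y. Since this holds for all x, y, we must have A^* = A^T. Therefore
A^* =
[[-3, 3, 1],
 [-1, 3, -2],
 [3, -1, 3]].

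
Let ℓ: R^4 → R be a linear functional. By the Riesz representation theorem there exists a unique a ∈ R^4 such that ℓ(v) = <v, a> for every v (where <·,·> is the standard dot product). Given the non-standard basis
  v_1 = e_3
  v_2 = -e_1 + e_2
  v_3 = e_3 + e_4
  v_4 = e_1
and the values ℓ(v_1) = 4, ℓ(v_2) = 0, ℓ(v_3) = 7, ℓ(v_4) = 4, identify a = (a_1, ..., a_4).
a = (4, 4, 4, 3)

Write a = (a_1, ..., a_4) in the standard basis. For each basis vector v_i, ℓ(v_i) = <v_i, a> is a linear equation in the a_j's. Collect the n equations into a matrix system V a = ℓ, where row i of V is v_i (expressed in the standard basis). Since V is invertible (lower-triangular with 1s on the diagonal, up to permutation), solve by back-substitution:
  V =
[[0, 0, 1, 0],
 [-1, 1, 0, 0],
 [0, 0, 1, 1],
 [1, 0, 0, 0]]
  V a = (4, 0, 7, 4)
Solving gives a = (4, 4, 4, 3).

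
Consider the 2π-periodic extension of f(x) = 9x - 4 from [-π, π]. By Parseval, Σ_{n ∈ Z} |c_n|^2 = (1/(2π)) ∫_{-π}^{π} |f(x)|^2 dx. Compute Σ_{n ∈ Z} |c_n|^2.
Σ |c_n|^2 = 27π^2 + 16

Expand and integrate term by term over [-π, π]:
  ∫ (9x)^2 dx = 81·(2π^3/3); ∫ 2·9·(-4)·x dx = 0 (odd integrand); ∫ (-4)^2 dx = 16·2π.
So (1/(2π)) ∫_{-π}^{π} (9x - 4)^2 dx = 81π^2/3 + 16 = 27π^2 + 16.
Parseval ⇒ Σ |c_n|^2 = 27π^2 + 16.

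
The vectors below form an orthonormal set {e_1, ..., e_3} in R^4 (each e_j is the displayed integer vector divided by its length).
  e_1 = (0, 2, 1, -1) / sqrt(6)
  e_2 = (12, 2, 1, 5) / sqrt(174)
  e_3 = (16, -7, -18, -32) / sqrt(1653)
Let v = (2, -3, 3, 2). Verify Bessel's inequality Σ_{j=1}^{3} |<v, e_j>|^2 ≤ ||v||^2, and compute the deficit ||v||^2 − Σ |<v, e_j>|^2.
Σ |<v, e_j>|^2 = 698/57; ||v||^2 = 26; deficit = 784/57

Write each e_j = u_j / sqrt(<u_j, u_j>) where u_j is the displayed integer vector. Then <v, e_j> = <v, u_j> / sqrt(<u_j, u_j>), so |<v, e_j>|^2 = <v, u_j>^2 / <u_j, u_j>.
Coefficients: <v, e_1> = -5/sqrt(6), <v, e_2> = 31/sqrt(174), <v, e_3> = -65/sqrt(1653).
Square and sum: Σ |<v, e_j>|^2 = 698/57.
Compute ||v||^2 = v·v = 26.
Deficit = 26 − 698/57 = 784/57 ≥ 0, confirming Bessel's inequality. (The deficit equals ||v − Σ <v,e_j> e_j||^2, the squared distance from v to span{e_j}.)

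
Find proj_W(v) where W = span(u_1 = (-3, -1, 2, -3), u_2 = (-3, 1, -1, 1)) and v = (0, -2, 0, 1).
proj_W(v) = (29/89, -11/267, 2/267, 7/267)

Set up U = [u_1 | ... | u_2] ∈ R^(4×2). The projector onto W = col(U) is P = U (U^T U)^(-1) U^T.
Compute U^T U =
  [23, 3]
  [3, 12],
and U^T v = (-1, -1).
Solve U^T U · c = U^T v for the coefficients: c = (-3/89, -20/267). The projection is proj_W(v) = U c.
Check: (v - proj_W(v)) · u_1 = 0  (should be 0).
Check: (v - proj_W(v)) · u_2 = 0  (should be 0).
Result: proj_W(v) = (29/89, -11/267, 2/267, 7/267).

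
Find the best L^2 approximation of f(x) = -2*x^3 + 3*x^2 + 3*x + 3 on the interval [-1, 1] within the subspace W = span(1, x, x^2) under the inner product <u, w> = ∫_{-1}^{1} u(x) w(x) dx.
g(x) = 3*x^2 + 9*x/5 + 3

The best approximation g ∈ W is the orthogonal projection of f onto W. Writing g = a_0 + a_1 x + a_2 x^2, the coefficients solve the normal equations G · a = b where
  G_{ij} = <φ_i, φ_j> and b_i = <f, φ_i>, with φ_0 = 1, φ_1 = x, φ_2 = x^2.
G =
  [2, 0, 2/3]
  [0, 2/3, 0]
  [2/3, 0, 2/5],
b = (8, 6/5, 16/5).
Solving gives a_0 = 3, a_1 = 9/5, a_2 = 3, so
  g(x) = 3*x^2 + 9*x/5 + 3.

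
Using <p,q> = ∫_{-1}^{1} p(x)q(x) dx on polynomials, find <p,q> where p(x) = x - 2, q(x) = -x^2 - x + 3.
<p,q> = -34/3

Expand the product: p(x)·q(x) = -x^3 + x^2 + 5*x - 6.
∫_{-1}^{1} of each monomial x^k gives [2/(k+1) if k even, 0 if k odd]. Integrating term-by-term (or equivalently evaluating the antiderivative F(x) = -x^4/4 + x^3/3 + 5*x^2/2 - 6*x at the endpoints):
  F(1) − F(−1) = -41/12 − (95/12) = -34/3.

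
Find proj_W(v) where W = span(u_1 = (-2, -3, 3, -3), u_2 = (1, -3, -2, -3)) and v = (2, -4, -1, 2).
proj_W(v) = (566/613, -591/613, -1009/613, -591/613)

Set up U = [u_1 | ... | u_2] ∈ R^(4×2). The projector onto W = col(U) is P = U (U^T U)^(-1) U^T.
Compute U^T U =
  [31, 10]
  [10, 23],
and U^T v = (-1, 10).
Solve U^T U · c = U^T v for the coefficients: c = (-123/613, 320/613). The projection is proj_W(v) = U c.
Check: (v - proj_W(v)) · u_1 = 0  (should be 0).
Check: (v - proj_W(v)) · u_2 = 0  (should be 0).
Result: proj_W(v) = (566/613, -591/613, -1009/613, -591/613).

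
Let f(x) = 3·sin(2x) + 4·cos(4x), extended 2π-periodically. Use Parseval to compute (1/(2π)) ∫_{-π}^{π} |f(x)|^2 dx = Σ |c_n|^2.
Σ |c_n|^2 = 25/2

Expand |f|^2 and use orthogonality of {sin(nx), cos(mx)} on [-π, π]:
  ∫_{-π}^{π} sin(nx)^2 dx = π, ∫ cos(mx)^2 dx = π, and cross terms integrate to 0.
So ∫_{-π}^{π} f(x)^2 dx = 3^2 · π + 4^2 · π = (9 + 16)π.
Divide by 2π: (9 + 16)/2 = 25/2.
By Parseval, this equals Σ |c_n|^2.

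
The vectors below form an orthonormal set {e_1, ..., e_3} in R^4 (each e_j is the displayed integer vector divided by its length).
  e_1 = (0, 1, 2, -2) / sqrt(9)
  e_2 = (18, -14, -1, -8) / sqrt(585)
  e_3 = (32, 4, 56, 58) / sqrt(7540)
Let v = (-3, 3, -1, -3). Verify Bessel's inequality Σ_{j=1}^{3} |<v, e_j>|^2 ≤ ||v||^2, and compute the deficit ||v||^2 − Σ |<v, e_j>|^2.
Σ |<v, e_j>|^2 = 787/29; ||v||^2 = 28; deficit = 25/29

Write each e_j = u_j / sqrt(<u_j, u_j>) where u_j is the displayed integer vector. Then <v, e_j> = <v, u_j> / sqrt(<u_j, u_j>), so |<v, e_j>|^2 = <v, u_j>^2 / <u_j, u_j>.
Coefficients: <v, e_1> = 7/sqrt(9), <v, e_2> = -71/sqrt(585), <v, e_3> = -314/sqrt(7540).
Square and sum: Σ |<v, e_j>|^2 = 787/29.
Compute ||v||^2 = v·v = 28.
Deficit = 28 − 787/29 = 25/29 ≥ 0, confirming Bessel's inequality. (The deficit equals ||v − Σ <v,e_j> e_j||^2, the squared distance from v to span{e_j}.)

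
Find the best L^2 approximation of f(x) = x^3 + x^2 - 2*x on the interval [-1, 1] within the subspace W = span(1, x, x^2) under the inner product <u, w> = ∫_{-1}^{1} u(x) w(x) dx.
g(x) = x^2 - 7*x/5

The best approximation g ∈ W is the orthogonal projection of f onto W. Writing g = a_0 + a_1 x + a_2 x^2, the coefficients solve the normal equations G · a = b where
  G_{ij} = <φ_i, φ_j> and b_i = <f, φ_i>, with φ_0 = 1, φ_1 = x, φ_2 = x^2.
G =
  [2, 0, 2/3]
  [0, 2/3, 0]
  [2/3, 0, 2/5],
b = (2/3, -14/15, 2/5).
Solving gives a_0 = 0, a_1 = -7/5, a_2 = 1, so
  g(x) = x^2 - 7*x/5.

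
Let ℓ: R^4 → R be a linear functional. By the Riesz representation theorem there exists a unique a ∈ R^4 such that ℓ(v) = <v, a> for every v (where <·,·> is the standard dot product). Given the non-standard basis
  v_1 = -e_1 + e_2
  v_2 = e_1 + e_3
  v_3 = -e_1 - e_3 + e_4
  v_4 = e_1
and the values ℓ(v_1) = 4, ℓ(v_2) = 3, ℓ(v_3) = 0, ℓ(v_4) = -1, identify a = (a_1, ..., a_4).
a = (-1, 3, 4, 3)

Write a = (a_1, ..., a_4) in the standard basis. For each basis vector v_i, ℓ(v_i) = <v_i, a> is a linear equation in the a_j's. Collect the n equations into a matrix system V a = ℓ, where row i of V is v_i (expressed in the standard basis). Since V is invertible (lower-triangular with 1s on the diagonal, up to permutation), solve by back-substitution:
  V =
[[-1, 1, 0, 0],
 [1, 0, 1, 0],
 [-1, 0, -1, 1],
 [1, 0, 0, 0]]
  V a = (4, 3, 0, -1)
Solving gives a = (-1, 3, 4, 3).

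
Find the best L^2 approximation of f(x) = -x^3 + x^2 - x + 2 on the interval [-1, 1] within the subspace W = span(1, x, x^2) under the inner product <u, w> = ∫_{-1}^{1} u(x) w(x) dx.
g(x) = x^2 - 8*x/5 + 2

The best approximation g ∈ W is the orthogonal projection of f onto W. Writing g = a_0 + a_1 x + a_2 x^2, the coefficients solve the normal equations G · a = b where
  G_{ij} = <φ_i, φ_j> and b_i = <f, φ_i>, with φ_0 = 1, φ_1 = x, φ_2 = x^2.
G =
  [2, 0, 2/3]
  [0, 2/3, 0]
  [2/3, 0, 2/5],
b = (14/3, -16/15, 26/15).
Solving gives a_0 = 2, a_1 = -8/5, a_2 = 1, so
  g(x) = x^2 - 8*x/5 + 2.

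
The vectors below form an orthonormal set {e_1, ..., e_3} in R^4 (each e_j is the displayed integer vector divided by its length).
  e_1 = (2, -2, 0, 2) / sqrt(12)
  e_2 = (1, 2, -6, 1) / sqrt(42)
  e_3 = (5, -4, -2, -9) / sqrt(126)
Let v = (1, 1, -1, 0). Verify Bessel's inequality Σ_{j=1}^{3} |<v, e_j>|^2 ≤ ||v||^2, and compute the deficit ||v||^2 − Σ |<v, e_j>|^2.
Σ |<v, e_j>|^2 = 2; ||v||^2 = 3; deficit = 1

Write each e_j = u_j / sqrt(<u_j, u_j>) where u_j is the displayed integer vector. Then <v, e_j> = <v, u_j> / sqrt(<u_j, u_j>), so |<v, e_j>|^2 = <v, u_j>^2 / <u_j, u_j>.
Coefficients: <v, e_1> = 0/sqrt(12), <v, e_2> = 9/sqrt(42), <v, e_3> = 3/sqrt(126).
Square and sum: Σ |<v, e_j>|^2 = 2.
Compute ||v||^2 = v·v = 3.
Deficit = 3 − 2 = 1 ≥ 0, confirming Bessel's inequality. (The deficit equals ||v − Σ <v,e_j> e_j||^2, the squared distance from v to span{e_j}.)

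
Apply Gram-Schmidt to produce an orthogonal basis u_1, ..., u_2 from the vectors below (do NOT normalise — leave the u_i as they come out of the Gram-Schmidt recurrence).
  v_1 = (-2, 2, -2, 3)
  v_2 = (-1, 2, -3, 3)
Orthogonal basis:
  u_1 = (-2, 2, -2, 3)
  u_2 = (1, 0, -1, 0)

Apply the Gram-Schmidt recurrence
  u_1 = v_1
  u_i = v_i − Σ_{j<i} ((v_i · u_j) / (u_j · u_j)) · u_j.

Step by step this gives:
  u_1 = (-2, 2, -2, 3)
  u_2 = (1, 0, -1, 0)

Orthogonality check:
  u_2 · u_1 = 0 (should be 0)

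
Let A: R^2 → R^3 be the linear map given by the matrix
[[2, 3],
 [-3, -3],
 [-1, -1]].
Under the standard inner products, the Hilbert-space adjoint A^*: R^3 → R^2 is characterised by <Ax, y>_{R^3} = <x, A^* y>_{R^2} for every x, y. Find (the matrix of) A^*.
A^* = A^T =
[[2, -3, -1],
 [3, -3, -1]]

For real matrices with standard dot products, the defining identity <Ax, y> = <x, A^* y> gives (Ax)^T y = x^T (A^*) y, i.e. x^T A^T y = x^T (A^*) y. Since this holds for all x, y, we must have A^* = A^T. Therefore
A^* =
[[2, -3, -1],
 [3, -3, -1]].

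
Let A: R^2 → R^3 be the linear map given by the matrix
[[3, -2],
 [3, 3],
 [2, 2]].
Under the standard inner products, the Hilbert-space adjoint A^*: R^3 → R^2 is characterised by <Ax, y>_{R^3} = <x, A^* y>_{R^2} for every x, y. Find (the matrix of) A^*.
A^* = A^T =
[[3, 3, 2],
 [-2, 3, 2]]

For real matrices with standard dot products, the defining identity <Ax, y> = <x, A^* y> gives (Ax)^T y = x^T (A^*) y, i.e. x^T A^T y = x^T (A^*) y. Since this holds for all x, y, we must have A^* = A^T. Therefore
A^* =
[[3, 3, 2],
 [-2, 3, 2]].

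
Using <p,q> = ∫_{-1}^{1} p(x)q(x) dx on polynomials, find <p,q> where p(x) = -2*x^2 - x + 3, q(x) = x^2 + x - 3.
<p,q> = -202/15

Expand the product: p(x)·q(x) = -2*x^4 - 3*x^3 + 8*x^2 + 6*x - 9.
∫_{-1}^{1} of each monomial x^k gives [2/(k+1) if k even, 0 if k odd]. Integrating term-by-term (or equivalently evaluating the antiderivative F(x) = -2*x^5/5 - 3*x^4/4 + 8*x^3/3 + 3*x^2 - 9*x at the endpoints):
  F(1) − F(−1) = -269/60 − (539/60) = -202/15.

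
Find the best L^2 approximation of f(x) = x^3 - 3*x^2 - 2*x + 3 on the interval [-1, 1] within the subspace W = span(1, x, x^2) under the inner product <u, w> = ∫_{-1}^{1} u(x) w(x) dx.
g(x) = -3*x^2 - 7*x/5 + 3

The best approximation g ∈ W is the orthogonal projection of f onto W. Writing g = a_0 + a_1 x + a_2 x^2, the coefficients solve the normal equations G · a = b where
  G_{ij} = <φ_i, φ_j> and b_i = <f, φ_i>, with φ_0 = 1, φ_1 = x, φ_2 = x^2.
G =
  [2, 0, 2/3]
  [0, 2/3, 0]
  [2/3, 0, 2/5],
b = (4, -14/15, 4/5).
Solving gives a_0 = 3, a_1 = -7/5, a_2 = -3, so
  g(x) = -3*x^2 - 7*x/5 + 3.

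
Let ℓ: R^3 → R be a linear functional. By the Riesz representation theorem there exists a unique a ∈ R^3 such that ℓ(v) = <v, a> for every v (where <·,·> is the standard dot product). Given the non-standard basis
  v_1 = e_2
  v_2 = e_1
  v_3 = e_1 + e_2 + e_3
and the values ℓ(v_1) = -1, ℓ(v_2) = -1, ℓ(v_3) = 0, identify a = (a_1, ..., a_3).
a = (-1, -1, 2)

Write a = (a_1, ..., a_3) in the standard basis. For each basis vector v_i, ℓ(v_i) = <v_i, a> is a linear equation in the a_j's. Collect the n equations into a matrix system V a = ℓ, where row i of V is v_i (expressed in the standard basis). Since V is invertible (lower-triangular with 1s on the diagonal, up to permutation), solve by back-substitution:
  V =
[[0, 1, 0],
 [1, 0, 0],
 [1, 1, 1]]
  V a = (-1, -1, 0)
Solving gives a = (-1, -1, 2).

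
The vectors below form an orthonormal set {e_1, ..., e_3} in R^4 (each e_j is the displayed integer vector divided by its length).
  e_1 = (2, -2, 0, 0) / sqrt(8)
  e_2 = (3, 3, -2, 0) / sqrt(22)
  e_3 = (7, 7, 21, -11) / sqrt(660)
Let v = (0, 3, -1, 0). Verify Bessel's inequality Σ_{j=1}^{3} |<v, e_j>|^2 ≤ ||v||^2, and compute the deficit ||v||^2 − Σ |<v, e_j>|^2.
Σ |<v, e_j>|^2 = 10; ||v||^2 = 10; deficit = 0

Write each e_j = u_j / sqrt(<u_j, u_j>) where u_j is the displayed integer vector. Then <v, e_j> = <v, u_j> / sqrt(<u_j, u_j>), so |<v, e_j>|^2 = <v, u_j>^2 / <u_j, u_j>.
Coefficients: <v, e_1> = -6/sqrt(8), <v, e_2> = 11/sqrt(22), <v, e_3> = 0/sqrt(660).
Square and sum: Σ |<v, e_j>|^2 = 10.
Compute ||v||^2 = v·v = 10.
Deficit = 10 − 10 = 0 ≥ 0, confirming Bessel's inequality. (The deficit equals ||v − Σ <v,e_j> e_j||^2, the squared distance from v to span{e_j}.)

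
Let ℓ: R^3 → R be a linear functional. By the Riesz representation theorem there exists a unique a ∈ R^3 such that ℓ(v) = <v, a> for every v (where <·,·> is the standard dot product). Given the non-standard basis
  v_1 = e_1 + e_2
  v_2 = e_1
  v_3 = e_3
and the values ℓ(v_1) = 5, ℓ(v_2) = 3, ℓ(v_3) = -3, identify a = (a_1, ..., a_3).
a = (3, 2, -3)

Write a = (a_1, ..., a_3) in the standard basis. For each basis vector v_i, ℓ(v_i) = <v_i, a> is a linear equation in the a_j's. Collect the n equations into a matrix system V a = ℓ, where row i of V is v_i (expressed in the standard basis). Since V is invertible (lower-triangular with 1s on the diagonal, up to permutation), solve by back-substitution:
  V =
[[1, 1, 0],
 [1, 0, 0],
 [0, 0, 1]]
  V a = (5, 3, -3)
Solving gives a = (3, 2, -3).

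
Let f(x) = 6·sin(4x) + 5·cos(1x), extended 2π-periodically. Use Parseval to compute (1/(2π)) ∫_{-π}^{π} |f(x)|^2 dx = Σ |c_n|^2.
Σ |c_n|^2 = 61/2

Expand |f|^2 and use orthogonality of {sin(nx), cos(mx)} on [-π, π]:
  ∫_{-π}^{π} sin(nx)^2 dx = π, ∫ cos(mx)^2 dx = π, and cross terms integrate to 0.
So ∫_{-π}^{π} f(x)^2 dx = 6^2 · π + 5^2 · π = (36 + 25)π.
Divide by 2π: (36 + 25)/2 = 61/2.
By Parseval, this equals Σ |c_n|^2.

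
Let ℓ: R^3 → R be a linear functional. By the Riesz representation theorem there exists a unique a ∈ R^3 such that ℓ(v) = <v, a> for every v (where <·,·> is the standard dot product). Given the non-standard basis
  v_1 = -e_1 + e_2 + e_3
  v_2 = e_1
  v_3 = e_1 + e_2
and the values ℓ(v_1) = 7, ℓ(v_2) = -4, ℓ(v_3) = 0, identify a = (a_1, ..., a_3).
a = (-4, 4, -1)

Write a = (a_1, ..., a_3) in the standard basis. For each basis vector v_i, ℓ(v_i) = <v_i, a> is a linear equation in the a_j's. Collect the n equations into a matrix system V a = ℓ, where row i of V is v_i (expressed in the standard basis). Since V is invertible (lower-triangular with 1s on the diagonal, up to permutation), solve by back-substitution:
  V =
[[-1, 1, 1],
 [1, 0, 0],
 [1, 1, 0]]
  V a = (7, -4, 0)
Solving gives a = (-4, 4, -1).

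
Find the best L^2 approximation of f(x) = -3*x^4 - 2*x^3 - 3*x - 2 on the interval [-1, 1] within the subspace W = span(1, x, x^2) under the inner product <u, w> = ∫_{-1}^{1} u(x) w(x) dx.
g(x) = -18*x^2/7 - 21*x/5 - 61/35

The best approximation g ∈ W is the orthogonal projection of f onto W. Writing g = a_0 + a_1 x + a_2 x^2, the coefficients solve the normal equations G · a = b where
  G_{ij} = <φ_i, φ_j> and b_i = <f, φ_i>, with φ_0 = 1, φ_1 = x, φ_2 = x^2.
G =
  [2, 0, 2/3]
  [0, 2/3, 0]
  [2/3, 0, 2/5],
b = (-26/5, -14/5, -46/21).
Solving gives a_0 = -61/35, a_1 = -21/5, a_2 = -18/7, so
  g(x) = -18*x^2/7 - 21*x/5 - 61/35.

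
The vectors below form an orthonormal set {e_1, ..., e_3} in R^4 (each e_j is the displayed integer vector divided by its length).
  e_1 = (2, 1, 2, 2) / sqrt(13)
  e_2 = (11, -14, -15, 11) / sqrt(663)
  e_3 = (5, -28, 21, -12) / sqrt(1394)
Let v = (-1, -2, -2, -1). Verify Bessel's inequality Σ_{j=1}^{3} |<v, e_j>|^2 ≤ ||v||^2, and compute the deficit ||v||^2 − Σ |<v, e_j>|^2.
Σ |<v, e_j>|^2 = 817/82; ||v||^2 = 10; deficit = 3/82

Write each e_j = u_j / sqrt(<u_j, u_j>) where u_j is the displayed integer vector. Then <v, e_j> = <v, u_j> / sqrt(<u_j, u_j>), so |<v, e_j>|^2 = <v, u_j>^2 / <u_j, u_j>.
Coefficients: <v, e_1> = -10/sqrt(13), <v, e_2> = 36/sqrt(663), <v, e_3> = 21/sqrt(1394).
Square and sum: Σ |<v, e_j>|^2 = 817/82.
Compute ||v||^2 = v·v = 10.
Deficit = 10 − 817/82 = 3/82 ≥ 0, confirming Bessel's inequality. (The deficit equals ||v − Σ <v,e_j> e_j||^2, the squared distance from v to span{e_j}.)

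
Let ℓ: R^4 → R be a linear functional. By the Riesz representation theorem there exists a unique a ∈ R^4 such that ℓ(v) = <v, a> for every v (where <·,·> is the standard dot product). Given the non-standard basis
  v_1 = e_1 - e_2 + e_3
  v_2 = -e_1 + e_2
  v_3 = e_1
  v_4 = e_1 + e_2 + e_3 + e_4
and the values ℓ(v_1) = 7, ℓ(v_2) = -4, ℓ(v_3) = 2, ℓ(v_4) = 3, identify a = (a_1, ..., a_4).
a = (2, -2, 3, 0)

Write a = (a_1, ..., a_4) in the standard basis. For each basis vector v_i, ℓ(v_i) = <v_i, a> is a linear equation in the a_j's. Collect the n equations into a matrix system V a = ℓ, where row i of V is v_i (expressed in the standard basis). Since V is invertible (lower-triangular with 1s on the diagonal, up to permutation), solve by back-substitution:
  V =
[[1, -1, 1, 0],
 [-1, 1, 0, 0],
 [1, 0, 0, 0],
 [1, 1, 1, 1]]
  V a = (7, -4, 2, 3)
Solving gives a = (2, -2, 3, 0).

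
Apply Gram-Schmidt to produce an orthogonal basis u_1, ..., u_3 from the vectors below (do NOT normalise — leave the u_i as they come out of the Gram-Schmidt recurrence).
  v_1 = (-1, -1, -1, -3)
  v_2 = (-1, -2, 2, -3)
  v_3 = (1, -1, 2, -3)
Orthogonal basis:
  u_1 = (-1, -1, -1, -3)
  u_2 = (-1/6, -7/6, 17/6, -1/2)
  u_3 = (50/29, 33/58, 11/58, -24/29)

Apply the Gram-Schmidt recurrence
  u_1 = v_1
  u_i = v_i − Σ_{j<i} ((v_i · u_j) / (u_j · u_j)) · u_j.

Step by step this gives:
  u_1 = (-1, -1, -1, -3)
  u_2 = (-1/6, -7/6, 17/6, -1/2)
  u_3 = (50/29, 33/58, 11/58, -24/29)

Orthogonality check:
  u_2 · u_1 = 0 (should be 0)
  u_3 · u_1 = 0 (should be 0)
  u_3 · u_2 = 0 (should be 0)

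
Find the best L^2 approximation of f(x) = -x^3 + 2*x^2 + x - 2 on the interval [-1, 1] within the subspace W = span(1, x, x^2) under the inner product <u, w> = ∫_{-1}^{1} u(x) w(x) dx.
g(x) = 2*x^2 + 2*x/5 - 2

The best approximation g ∈ W is the orthogonal projection of f onto W. Writing g = a_0 + a_1 x + a_2 x^2, the coefficients solve the normal equations G · a = b where
  G_{ij} = <φ_i, φ_j> and b_i = <f, φ_i>, with φ_0 = 1, φ_1 = x, φ_2 = x^2.
G =
  [2, 0, 2/3]
  [0, 2/3, 0]
  [2/3, 0, 2/5],
b = (-8/3, 4/15, -8/15).
Solving gives a_0 = -2, a_1 = 2/5, a_2 = 2, so
  g(x) = 2*x^2 + 2*x/5 - 2.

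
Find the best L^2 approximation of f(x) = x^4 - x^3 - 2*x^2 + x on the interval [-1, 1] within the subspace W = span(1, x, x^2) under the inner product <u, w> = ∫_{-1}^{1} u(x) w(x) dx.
g(x) = -8*x^2/7 + 2*x/5 - 3/35

The best approximation g ∈ W is the orthogonal projection of f onto W. Writing g = a_0 + a_1 x + a_2 x^2, the coefficients solve the normal equations G · a = b where
  G_{ij} = <φ_i, φ_j> and b_i = <f, φ_i>, with φ_0 = 1, φ_1 = x, φ_2 = x^2.
G =
  [2, 0, 2/3]
  [0, 2/3, 0]
  [2/3, 0, 2/5],
b = (-14/15, 4/15, -18/35).
Solving gives a_0 = -3/35, a_1 = 2/5, a_2 = -8/7, so
  g(x) = -8*x^2/7 + 2*x/5 - 3/35.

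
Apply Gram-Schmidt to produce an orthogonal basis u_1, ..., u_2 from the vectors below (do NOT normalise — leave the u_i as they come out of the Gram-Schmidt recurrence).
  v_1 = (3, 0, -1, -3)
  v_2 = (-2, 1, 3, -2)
Orthogonal basis:
  u_1 = (3, 0, -1, -3)
  u_2 = (-29/19, 1, 54/19, -47/19)

Apply the Gram-Schmidt recurrence
  u_1 = v_1
  u_i = v_i − Σ_{j<i} ((v_i · u_j) / (u_j · u_j)) · u_j.

Step by step this gives:
  u_1 = (3, 0, -1, -3)
  u_2 = (-29/19, 1, 54/19, -47/19)

Orthogonality check:
  u_2 · u_1 = 0 (should be 0)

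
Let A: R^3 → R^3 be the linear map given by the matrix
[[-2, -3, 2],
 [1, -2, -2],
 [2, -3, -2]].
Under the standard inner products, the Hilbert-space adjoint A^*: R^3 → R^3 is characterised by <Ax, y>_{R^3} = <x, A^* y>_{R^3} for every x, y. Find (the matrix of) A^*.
A^* = A^T =
[[-2, 1, 2],
 [-3, -2, -3],
 [2, -2, -2]]

For real matrices with standard dot products, the defining identity <Ax, y> = <x, A^* y> gives (Ax)^T y = x^T (A^*) y, i.e. x^T A^T y = x^T (A^*) y. Since this holds for all x, y, we must have A^* = A^T. Therefore
A^* =
[[-2, 1, 2],
 [-3, -2, -3],
 [2, -2, -2]].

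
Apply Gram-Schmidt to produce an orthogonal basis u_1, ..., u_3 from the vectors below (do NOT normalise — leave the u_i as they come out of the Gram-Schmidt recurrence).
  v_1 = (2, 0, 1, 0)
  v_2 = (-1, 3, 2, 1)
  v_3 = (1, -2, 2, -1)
Orthogonal basis:
  u_1 = (2, 0, 1, 0)
  u_2 = (-1, 3, 2, 1)
  u_3 = (-13/15, -6/5, 26/15, -11/15)

Apply the Gram-Schmidt recurrence
  u_1 = v_1
  u_i = v_i − Σ_{j<i} ((v_i · u_j) / (u_j · u_j)) · u_j.

Step by step this gives:
  u_1 = (2, 0, 1, 0)
  u_2 = (-1, 3, 2, 1)
  u_3 = (-13/15, -6/5, 26/15, -11/15)

Orthogonality check:
  u_2 · u_1 = 0 (should be 0)
  u_3 · u_1 = 0 (should be 0)
  u_3 · u_2 = 0 (should be 0)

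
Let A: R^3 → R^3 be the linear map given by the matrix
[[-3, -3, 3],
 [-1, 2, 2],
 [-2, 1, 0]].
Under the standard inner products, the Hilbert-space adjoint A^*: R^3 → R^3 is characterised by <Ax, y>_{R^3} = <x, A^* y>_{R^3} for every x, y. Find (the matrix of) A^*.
A^* = A^T =
[[-3, -1, -2],
 [-3, 2, 1],
 [3, 2, 0]]

For real matrices with standard dot products, the defining identity <Ax, y> = <x, A^* y> gives (Ax)^T y = x^T (A^*) y, i.e. x^T A^T y = x^T (A^*) y. Since this holds for all x, y, we must have A^* = A^T. Therefore
A^* =
[[-3, -1, -2],
 [-3, 2, 1],
 [3, 2, 0]].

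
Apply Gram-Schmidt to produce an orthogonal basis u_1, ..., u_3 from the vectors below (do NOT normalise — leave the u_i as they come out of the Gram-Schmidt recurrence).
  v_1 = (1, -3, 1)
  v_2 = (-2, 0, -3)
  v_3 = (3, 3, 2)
Orthogonal basis:
  u_1 = (1, -3, 1)
  u_2 = (-17/11, -15/11, -28/11)
  u_3 = (81/59, 9/59, -54/59)

Apply the Gram-Schmidt recurrence
  u_1 = v_1
  u_i = v_i − Σ_{j<i} ((v_i · u_j) / (u_j · u_j)) · u_j.

Step by step this gives:
  u_1 = (1, -3, 1)
  u_2 = (-17/11, -15/11, -28/11)
  u_3 = (81/59, 9/59, -54/59)

Orthogonality check:
  u_2 · u_1 = 0 (should be 0)
  u_3 · u_1 = 0 (should be 0)
  u_3 · u_2 = 0 (should be 0)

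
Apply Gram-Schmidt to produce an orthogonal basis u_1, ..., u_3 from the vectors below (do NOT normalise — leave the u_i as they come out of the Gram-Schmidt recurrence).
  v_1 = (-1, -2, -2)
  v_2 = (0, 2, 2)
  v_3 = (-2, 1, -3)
Orthogonal basis:
  u_1 = (-1, -2, -2)
  u_2 = (-8/9, 2/9, 2/9)
  u_3 = (0, 2, -2)

Apply the Gram-Schmidt recurrence
  u_1 = v_1
  u_i = v_i − Σ_{j<i} ((v_i · u_j) / (u_j · u_j)) · u_j.

Step by step this gives:
  u_1 = (-1, -2, -2)
  u_2 = (-8/9, 2/9, 2/9)
  u_3 = (0, 2, -2)

Orthogonality check:
  u_2 · u_1 = 0 (should be 0)
  u_3 · u_1 = 0 (should be 0)
  u_3 · u_2 = 0 (should be 0)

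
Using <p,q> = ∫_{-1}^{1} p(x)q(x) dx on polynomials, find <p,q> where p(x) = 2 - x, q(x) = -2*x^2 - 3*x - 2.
<p,q> = -26/3

Expand the product: p(x)·q(x) = 2*x^3 - x^2 - 4*x - 4.
∫_{-1}^{1} of each monomial x^k gives [2/(k+1) if k even, 0 if k odd]. Integrating term-by-term (or equivalently evaluating the antiderivative F(x) = x^4/2 - x^3/3 - 2*x^2 - 4*x at the endpoints):
  F(1) − F(−1) = -35/6 − (17/6) = -26/3.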